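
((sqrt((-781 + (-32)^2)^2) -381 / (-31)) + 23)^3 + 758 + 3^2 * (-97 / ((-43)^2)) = 1187220999325846 / 55083559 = 21553091.72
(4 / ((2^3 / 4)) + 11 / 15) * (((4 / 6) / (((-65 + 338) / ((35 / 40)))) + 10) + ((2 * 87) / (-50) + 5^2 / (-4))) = 32636 / 43875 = 0.74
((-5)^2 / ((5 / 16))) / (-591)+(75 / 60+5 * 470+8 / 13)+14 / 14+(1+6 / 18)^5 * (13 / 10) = 29351344159 / 12446460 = 2358.21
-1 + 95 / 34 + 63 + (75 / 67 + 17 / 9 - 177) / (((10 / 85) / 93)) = -469754300 / 3417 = -137475.65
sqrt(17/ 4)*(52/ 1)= 26*sqrt(17)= 107.20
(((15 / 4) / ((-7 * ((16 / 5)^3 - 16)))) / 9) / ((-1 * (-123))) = -0.00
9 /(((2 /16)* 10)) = 36 /5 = 7.20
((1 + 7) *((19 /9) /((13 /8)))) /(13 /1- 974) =-1216 /112437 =-0.01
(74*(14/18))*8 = 4144/9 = 460.44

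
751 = 751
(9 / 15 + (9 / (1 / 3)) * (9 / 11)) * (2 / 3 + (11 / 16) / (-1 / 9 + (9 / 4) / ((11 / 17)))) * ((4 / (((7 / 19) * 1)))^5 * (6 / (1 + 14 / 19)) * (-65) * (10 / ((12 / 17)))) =-77125762714427514880 / 8132554353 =-9483584045.89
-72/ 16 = -9/ 2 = -4.50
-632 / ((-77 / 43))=27176 / 77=352.94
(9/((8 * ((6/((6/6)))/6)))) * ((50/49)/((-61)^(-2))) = 837225/196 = 4271.56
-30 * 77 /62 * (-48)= 55440 /31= 1788.39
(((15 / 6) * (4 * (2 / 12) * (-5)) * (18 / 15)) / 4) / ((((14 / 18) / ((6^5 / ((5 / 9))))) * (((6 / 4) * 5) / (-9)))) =1889568 / 35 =53987.66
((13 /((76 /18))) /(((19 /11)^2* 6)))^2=22268961 /752734096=0.03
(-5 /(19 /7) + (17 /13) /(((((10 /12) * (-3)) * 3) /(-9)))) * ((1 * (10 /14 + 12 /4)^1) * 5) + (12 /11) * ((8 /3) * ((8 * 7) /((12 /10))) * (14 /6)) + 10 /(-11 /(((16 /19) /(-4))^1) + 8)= 989627794 /3173247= 311.87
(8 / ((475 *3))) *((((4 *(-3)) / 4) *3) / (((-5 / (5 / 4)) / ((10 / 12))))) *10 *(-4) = -8 / 19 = -0.42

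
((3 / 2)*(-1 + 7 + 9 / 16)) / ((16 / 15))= 4725 / 512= 9.23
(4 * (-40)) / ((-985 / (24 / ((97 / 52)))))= 39936 / 19109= 2.09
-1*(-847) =847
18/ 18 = 1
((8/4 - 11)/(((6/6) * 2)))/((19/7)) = -63/38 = -1.66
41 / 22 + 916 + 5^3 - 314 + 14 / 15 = 240833 / 330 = 729.80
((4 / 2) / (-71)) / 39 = -2 / 2769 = -0.00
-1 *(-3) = 3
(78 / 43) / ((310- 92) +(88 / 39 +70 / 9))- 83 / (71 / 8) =-380559707 / 40727020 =-9.34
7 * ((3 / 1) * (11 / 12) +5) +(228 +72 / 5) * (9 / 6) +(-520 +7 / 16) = -101.71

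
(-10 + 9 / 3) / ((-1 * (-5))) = -7 / 5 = -1.40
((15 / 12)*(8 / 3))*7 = 70 / 3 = 23.33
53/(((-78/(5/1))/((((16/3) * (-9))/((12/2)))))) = 1060/39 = 27.18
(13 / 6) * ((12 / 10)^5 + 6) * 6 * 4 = 1379352 / 3125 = 441.39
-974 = -974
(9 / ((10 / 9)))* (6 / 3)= 81 / 5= 16.20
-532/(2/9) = -2394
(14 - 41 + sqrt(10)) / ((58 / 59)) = -1593 / 58 + 59 * sqrt(10) / 58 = -24.25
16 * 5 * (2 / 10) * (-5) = -80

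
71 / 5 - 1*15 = -4 / 5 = -0.80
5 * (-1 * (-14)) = 70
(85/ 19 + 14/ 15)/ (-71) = -1541/ 20235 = -0.08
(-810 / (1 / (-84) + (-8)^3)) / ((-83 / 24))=-1632960 / 3569747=-0.46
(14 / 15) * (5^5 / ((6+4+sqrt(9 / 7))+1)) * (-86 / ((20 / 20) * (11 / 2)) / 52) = -72.28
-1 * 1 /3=-1 /3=-0.33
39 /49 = 0.80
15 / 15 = 1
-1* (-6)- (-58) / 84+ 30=1541 / 42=36.69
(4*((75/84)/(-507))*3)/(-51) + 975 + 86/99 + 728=3392384638/1990989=1703.87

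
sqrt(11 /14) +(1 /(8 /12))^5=sqrt(154) /14 +243 /32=8.48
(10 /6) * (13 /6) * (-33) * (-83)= 9890.83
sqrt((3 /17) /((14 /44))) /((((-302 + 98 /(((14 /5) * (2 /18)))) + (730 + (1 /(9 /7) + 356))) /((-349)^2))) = 1096209 * sqrt(7854) /1177862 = 82.48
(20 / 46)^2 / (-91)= -100 / 48139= -0.00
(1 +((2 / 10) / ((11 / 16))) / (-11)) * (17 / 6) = 10013 / 3630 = 2.76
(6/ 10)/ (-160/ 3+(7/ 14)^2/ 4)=-144/ 12785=-0.01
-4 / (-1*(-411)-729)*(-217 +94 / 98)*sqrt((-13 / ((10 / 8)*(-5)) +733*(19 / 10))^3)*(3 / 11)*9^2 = -29899410687*sqrt(139478) / 3570875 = -3127093.28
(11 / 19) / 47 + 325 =290236 / 893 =325.01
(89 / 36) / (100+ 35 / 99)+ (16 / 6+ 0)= 320857 / 119220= 2.69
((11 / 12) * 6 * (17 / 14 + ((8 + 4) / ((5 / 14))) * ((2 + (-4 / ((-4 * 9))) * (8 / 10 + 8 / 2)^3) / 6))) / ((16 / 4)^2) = 7818107 / 280000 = 27.92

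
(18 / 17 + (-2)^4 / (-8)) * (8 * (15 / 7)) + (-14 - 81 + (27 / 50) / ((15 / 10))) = -110.77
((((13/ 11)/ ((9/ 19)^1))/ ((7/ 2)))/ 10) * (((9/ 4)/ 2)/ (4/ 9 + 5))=0.01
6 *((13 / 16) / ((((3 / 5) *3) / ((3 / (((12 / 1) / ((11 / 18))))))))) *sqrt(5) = 715 *sqrt(5) / 1728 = 0.93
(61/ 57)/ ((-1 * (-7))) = 61/ 399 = 0.15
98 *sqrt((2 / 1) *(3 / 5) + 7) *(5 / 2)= 49 *sqrt(205)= 701.57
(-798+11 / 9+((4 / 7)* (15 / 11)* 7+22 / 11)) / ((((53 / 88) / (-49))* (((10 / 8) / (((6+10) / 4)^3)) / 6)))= 15683612672 / 795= 19727814.68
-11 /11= -1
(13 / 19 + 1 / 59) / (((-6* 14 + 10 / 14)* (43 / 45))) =-247590 / 28102349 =-0.01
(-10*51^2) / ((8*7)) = -13005 / 28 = -464.46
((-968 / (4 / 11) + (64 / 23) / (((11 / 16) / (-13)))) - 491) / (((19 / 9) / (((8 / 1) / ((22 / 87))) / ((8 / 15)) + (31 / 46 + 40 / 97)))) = -10820215584954 / 117968587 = -91721.16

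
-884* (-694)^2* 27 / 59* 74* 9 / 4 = -1914032059992 / 59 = -32441221355.80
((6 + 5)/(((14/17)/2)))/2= 13.36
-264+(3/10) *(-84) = -1446/5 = -289.20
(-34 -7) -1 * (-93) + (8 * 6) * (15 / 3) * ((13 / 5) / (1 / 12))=7540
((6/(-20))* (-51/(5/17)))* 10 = 2601/5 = 520.20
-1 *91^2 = -8281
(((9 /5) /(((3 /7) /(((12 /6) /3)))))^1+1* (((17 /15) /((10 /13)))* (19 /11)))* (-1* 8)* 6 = -70552 /275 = -256.55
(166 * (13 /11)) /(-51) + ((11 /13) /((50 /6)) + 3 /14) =-9012743 /2552550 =-3.53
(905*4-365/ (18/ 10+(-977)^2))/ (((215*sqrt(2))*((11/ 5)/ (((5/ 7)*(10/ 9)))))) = 6855954625*sqrt(2)/ 2257465342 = 4.29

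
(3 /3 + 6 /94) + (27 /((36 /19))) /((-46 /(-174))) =237673 /4324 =54.97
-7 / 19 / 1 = -7 / 19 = -0.37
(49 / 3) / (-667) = -49 / 2001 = -0.02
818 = 818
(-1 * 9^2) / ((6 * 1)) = -27 / 2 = -13.50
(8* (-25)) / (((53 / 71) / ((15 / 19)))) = -211.52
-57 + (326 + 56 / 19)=5167 / 19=271.95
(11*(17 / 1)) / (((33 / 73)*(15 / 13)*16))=16133 / 720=22.41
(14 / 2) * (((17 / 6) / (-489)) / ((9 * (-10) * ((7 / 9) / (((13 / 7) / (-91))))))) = -17 / 1437660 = -0.00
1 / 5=0.20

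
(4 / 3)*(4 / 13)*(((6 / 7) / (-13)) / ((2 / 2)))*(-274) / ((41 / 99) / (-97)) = -1735.96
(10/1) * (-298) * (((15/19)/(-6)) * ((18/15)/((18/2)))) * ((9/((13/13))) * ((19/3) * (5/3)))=14900/3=4966.67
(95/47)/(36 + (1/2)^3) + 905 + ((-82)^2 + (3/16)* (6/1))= 829125983/108664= 7630.18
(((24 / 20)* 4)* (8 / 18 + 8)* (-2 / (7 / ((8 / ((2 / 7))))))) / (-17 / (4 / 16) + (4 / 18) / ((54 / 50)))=196992 / 41185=4.78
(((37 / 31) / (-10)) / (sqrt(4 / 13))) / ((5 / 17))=-629 * sqrt(13) / 3100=-0.73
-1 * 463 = -463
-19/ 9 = -2.11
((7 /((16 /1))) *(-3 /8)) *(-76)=399 /32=12.47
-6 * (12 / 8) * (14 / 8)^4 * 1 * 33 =-713097 / 256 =-2785.54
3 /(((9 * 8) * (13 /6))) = 1 /52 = 0.02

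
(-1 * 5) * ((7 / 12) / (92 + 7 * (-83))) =35 / 5868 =0.01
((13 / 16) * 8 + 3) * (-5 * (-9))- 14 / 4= 424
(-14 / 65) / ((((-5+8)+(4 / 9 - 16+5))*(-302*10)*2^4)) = -63 / 106787200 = -0.00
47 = 47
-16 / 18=-8 / 9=-0.89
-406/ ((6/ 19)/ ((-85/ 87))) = 11305/ 9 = 1256.11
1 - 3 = -2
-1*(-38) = 38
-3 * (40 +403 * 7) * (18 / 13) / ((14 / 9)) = -695223 / 91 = -7639.81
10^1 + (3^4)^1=91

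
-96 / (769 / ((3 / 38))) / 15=-48 / 73055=-0.00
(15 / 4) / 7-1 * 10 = -265 / 28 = -9.46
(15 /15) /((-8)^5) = -1 /32768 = -0.00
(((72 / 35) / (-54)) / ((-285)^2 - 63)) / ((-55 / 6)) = 4 / 78118425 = 0.00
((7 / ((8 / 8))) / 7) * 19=19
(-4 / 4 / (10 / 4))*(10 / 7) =-4 / 7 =-0.57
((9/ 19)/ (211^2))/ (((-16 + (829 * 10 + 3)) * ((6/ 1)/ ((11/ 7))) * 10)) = 11/ 326736947740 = 0.00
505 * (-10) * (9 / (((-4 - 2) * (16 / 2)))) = 7575 / 8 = 946.88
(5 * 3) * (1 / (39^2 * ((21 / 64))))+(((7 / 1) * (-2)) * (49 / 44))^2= 1252763783 / 5153148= 243.11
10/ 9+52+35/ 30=977/ 18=54.28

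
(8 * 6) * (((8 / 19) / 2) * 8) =1536 / 19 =80.84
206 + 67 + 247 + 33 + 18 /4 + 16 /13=14527 /26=558.73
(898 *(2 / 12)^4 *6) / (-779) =-449 / 84132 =-0.01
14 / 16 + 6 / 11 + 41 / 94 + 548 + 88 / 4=2365199 / 4136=571.86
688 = 688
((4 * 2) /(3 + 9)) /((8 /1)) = 1 /12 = 0.08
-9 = -9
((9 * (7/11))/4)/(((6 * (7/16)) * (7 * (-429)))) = -2/11011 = -0.00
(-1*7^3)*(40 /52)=-263.85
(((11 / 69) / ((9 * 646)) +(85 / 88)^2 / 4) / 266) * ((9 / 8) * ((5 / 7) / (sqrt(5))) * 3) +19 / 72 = 207054649 * sqrt(5) / 489696858112 +19 / 72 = 0.26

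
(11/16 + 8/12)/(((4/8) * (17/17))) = 65/24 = 2.71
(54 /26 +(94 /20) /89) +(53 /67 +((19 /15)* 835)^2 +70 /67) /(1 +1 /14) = 21852842506169 /20930130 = 1044085.37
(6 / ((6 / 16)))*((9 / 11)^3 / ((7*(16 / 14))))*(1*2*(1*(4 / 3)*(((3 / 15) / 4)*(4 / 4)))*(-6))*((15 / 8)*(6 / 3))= -4374 / 1331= -3.29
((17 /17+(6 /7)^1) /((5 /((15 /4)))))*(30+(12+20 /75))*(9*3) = 111267 /70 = 1589.53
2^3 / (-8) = -1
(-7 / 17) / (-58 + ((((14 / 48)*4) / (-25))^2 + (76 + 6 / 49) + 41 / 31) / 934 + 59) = -223452495000 / 587668527827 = -0.38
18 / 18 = 1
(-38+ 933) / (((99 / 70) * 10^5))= 1253 / 198000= 0.01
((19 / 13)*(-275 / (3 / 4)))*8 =-167200 / 39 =-4287.18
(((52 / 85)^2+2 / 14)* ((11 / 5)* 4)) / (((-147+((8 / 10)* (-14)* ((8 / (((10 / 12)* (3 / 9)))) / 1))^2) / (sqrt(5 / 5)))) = 5753660 / 131365975083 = 0.00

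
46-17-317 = -288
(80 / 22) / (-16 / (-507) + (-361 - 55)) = -2535 / 289982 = -0.01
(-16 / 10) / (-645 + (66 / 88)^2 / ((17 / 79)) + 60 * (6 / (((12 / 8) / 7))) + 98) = -0.00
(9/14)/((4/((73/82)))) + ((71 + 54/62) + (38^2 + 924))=347340879/142352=2440.01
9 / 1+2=11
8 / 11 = 0.73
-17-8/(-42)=-16.81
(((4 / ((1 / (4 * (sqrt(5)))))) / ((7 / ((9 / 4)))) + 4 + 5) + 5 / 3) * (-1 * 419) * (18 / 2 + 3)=-181008 * sqrt(5) / 7 - 53632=-111452.88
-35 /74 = -0.47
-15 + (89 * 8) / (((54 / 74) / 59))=1553891 / 27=57551.52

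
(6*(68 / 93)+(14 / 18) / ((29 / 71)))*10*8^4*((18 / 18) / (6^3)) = 260623360 / 218457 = 1193.02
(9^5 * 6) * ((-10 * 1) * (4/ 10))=-1417176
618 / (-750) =-0.82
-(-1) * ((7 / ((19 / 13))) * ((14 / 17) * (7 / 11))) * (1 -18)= -8918 / 209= -42.67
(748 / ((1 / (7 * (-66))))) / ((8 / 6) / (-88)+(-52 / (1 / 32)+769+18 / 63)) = 159656112 / 413365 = 386.24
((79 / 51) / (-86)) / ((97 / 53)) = -4187 / 425442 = -0.01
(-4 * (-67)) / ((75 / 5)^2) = 268 / 225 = 1.19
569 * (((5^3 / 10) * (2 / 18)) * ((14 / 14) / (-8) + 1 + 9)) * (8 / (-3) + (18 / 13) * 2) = 1123775 / 1404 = 800.41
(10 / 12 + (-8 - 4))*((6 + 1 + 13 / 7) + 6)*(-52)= 8627.05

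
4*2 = 8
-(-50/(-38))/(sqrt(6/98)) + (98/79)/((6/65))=3185/237-175*sqrt(3)/57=8.12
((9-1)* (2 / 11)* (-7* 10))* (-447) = 500640 / 11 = 45512.73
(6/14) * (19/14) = 57/98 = 0.58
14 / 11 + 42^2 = 19418 / 11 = 1765.27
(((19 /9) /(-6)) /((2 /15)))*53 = -5035 /36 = -139.86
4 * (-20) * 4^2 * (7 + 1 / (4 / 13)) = -13120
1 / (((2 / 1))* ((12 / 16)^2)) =8 / 9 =0.89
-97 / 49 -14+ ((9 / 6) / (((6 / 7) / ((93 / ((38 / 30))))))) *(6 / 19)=870129 / 35378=24.60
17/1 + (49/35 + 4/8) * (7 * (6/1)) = 484/5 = 96.80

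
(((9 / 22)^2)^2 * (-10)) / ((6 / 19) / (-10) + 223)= -3116475 / 2481005296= -0.00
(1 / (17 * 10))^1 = 1 / 170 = 0.01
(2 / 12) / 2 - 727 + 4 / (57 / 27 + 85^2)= -141844595 / 195132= -726.92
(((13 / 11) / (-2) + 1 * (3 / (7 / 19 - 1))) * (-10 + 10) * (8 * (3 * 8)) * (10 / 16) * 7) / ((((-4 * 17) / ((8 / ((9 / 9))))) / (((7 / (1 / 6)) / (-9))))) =0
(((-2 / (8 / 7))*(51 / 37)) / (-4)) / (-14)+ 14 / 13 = 15913 / 15392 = 1.03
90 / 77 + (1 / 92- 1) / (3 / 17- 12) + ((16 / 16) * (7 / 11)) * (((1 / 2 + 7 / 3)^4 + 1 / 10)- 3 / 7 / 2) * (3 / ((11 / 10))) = 31830129139 / 281929032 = 112.90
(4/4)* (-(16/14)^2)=-64/49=-1.31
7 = 7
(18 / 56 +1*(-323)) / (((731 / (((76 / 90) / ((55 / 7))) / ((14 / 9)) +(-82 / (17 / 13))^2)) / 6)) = -1694080882611 / 162669430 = -10414.25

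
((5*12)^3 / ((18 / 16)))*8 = 1536000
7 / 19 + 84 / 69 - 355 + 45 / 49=-7547993 / 21413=-352.50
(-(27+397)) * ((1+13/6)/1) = -4028/3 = -1342.67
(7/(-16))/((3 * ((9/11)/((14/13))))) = -539/2808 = -0.19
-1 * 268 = -268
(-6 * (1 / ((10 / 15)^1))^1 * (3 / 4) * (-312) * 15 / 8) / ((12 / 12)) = 15795 / 4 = 3948.75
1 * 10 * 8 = 80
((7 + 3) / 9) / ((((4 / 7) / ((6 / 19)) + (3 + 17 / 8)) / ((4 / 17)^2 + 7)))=228368 / 202011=1.13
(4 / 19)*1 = 4 / 19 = 0.21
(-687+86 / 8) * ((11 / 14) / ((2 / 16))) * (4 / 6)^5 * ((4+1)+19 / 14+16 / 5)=-21233168 / 3969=-5349.75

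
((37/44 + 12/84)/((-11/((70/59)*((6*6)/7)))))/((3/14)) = -18180/7139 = -2.55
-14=-14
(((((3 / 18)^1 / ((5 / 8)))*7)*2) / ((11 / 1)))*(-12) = -224 / 55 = -4.07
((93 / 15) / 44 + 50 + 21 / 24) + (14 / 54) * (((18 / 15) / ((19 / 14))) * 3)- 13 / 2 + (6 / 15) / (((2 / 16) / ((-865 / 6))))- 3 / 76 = -10437523 / 25080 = -416.17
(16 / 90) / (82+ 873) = 8 / 42975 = 0.00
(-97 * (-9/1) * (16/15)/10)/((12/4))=776/25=31.04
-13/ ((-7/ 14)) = 26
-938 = -938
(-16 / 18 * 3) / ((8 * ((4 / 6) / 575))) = -575 / 2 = -287.50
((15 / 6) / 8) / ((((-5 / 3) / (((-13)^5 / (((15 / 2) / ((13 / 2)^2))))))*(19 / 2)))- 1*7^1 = 62737877 / 1520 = 41274.92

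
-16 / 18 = -8 / 9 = -0.89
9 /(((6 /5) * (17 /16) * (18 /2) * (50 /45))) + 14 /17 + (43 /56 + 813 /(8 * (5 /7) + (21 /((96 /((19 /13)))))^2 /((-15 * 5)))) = 71454274709499 /494130056504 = 144.61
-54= -54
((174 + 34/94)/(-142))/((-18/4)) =8195/30033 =0.27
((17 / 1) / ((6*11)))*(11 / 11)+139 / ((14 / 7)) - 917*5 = -149003 / 33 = -4515.24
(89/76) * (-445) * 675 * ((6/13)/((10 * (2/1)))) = -16040025/1976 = -8117.42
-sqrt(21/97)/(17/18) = -18 *sqrt(2037)/1649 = -0.49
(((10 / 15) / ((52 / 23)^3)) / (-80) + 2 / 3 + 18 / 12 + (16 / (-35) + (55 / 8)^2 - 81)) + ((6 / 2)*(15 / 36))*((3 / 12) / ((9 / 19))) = -11113929403 / 354332160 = -31.37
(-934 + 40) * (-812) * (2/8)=181482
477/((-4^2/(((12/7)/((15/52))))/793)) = -4917393/35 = -140496.94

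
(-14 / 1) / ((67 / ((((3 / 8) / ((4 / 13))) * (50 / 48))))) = -2275 / 8576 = -0.27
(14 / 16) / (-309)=-7 / 2472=-0.00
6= 6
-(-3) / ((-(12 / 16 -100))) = 12 / 397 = 0.03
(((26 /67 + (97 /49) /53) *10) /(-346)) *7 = -370105 /4300261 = -0.09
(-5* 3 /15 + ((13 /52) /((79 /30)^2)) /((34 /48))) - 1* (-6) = 535885 /106097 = 5.05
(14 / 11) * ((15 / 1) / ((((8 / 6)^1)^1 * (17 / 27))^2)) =688905 / 25432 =27.09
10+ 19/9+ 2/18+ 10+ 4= 236/9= 26.22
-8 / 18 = -4 / 9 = -0.44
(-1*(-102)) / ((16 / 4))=51 / 2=25.50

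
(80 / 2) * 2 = 80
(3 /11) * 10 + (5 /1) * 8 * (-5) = -2170 /11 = -197.27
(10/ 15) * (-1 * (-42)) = 28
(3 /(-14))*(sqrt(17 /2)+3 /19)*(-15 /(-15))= -3*sqrt(34) /28-9 /266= -0.66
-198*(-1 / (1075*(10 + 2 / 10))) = 66 / 3655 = 0.02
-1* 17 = -17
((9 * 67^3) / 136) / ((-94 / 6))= -8120601 / 6392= -1270.43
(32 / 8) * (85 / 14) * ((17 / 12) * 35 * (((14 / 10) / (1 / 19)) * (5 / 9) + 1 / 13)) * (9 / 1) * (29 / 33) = 16552475 / 117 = 141474.15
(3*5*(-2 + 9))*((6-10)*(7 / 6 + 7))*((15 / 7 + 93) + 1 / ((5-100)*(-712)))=-2207364103 / 6764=-326340.05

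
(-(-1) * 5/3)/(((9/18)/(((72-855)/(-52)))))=50.19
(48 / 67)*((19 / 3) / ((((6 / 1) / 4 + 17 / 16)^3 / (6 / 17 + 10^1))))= 219152384 / 78501019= 2.79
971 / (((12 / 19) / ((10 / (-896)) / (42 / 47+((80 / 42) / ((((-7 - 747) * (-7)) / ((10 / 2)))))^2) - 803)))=-122304756550255710341 / 99067102895616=-1234564.78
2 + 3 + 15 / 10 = 13 / 2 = 6.50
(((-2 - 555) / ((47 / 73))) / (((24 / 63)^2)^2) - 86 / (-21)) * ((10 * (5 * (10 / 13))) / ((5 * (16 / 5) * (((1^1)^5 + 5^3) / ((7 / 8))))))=-20755884341125 / 30272126976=-685.64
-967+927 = -40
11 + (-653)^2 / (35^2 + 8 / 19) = 8357884 / 23283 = 358.97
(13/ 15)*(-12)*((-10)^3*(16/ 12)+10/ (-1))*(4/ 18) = 83824/ 27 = 3104.59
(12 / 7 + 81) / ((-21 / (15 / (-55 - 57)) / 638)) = 923505 / 2744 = 336.55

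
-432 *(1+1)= -864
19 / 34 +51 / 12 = 327 / 68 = 4.81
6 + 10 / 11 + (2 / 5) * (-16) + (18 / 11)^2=3.19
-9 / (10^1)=-9 / 10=-0.90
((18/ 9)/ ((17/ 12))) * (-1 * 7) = -168/ 17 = -9.88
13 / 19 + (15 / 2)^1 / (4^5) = 26909 / 38912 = 0.69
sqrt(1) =1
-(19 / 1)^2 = -361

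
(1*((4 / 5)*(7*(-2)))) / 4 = -14 / 5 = -2.80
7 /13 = 0.54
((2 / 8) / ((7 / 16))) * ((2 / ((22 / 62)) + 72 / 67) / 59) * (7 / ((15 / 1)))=19784 / 652245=0.03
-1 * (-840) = 840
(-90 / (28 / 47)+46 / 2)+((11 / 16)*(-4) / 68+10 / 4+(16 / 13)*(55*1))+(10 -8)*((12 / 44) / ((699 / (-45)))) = -3676608555 / 63439376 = -57.95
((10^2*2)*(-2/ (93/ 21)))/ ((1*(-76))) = 700/ 589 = 1.19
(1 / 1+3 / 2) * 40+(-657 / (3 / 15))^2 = 10791325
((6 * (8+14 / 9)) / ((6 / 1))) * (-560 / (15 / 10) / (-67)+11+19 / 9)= 968876 / 5427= 178.53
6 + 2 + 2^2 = 12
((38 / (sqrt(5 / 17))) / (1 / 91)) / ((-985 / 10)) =-6916*sqrt(85) / 985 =-64.73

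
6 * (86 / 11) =516 / 11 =46.91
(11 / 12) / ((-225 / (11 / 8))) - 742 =-16027321 / 21600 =-742.01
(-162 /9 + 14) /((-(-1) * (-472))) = 1 /118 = 0.01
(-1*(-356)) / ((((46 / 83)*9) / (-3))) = -14774 / 69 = -214.12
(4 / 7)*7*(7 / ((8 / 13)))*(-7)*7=-4459 / 2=-2229.50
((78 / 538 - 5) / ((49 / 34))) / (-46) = 22202 / 303163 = 0.07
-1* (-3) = 3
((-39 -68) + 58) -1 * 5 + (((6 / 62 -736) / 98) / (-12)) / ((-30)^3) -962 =-142865859259 / 140616000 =-1016.00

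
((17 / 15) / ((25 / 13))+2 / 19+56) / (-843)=-403949 / 6006375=-0.07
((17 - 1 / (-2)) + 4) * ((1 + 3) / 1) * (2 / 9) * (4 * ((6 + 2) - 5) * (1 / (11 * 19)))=1.10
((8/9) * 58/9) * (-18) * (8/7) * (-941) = 6985984/63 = 110888.63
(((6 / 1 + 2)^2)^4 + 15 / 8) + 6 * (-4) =134217551 / 8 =16777193.88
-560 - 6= -566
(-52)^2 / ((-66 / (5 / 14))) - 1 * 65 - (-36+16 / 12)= -44.97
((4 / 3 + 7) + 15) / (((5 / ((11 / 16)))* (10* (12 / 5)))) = 77 / 576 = 0.13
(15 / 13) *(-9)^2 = 1215 / 13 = 93.46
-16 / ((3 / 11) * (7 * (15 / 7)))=-176 / 45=-3.91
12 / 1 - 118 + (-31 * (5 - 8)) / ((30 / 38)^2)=3241 / 75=43.21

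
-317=-317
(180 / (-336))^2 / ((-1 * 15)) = -15 / 784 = -0.02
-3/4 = -0.75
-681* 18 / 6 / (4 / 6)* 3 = -18387 / 2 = -9193.50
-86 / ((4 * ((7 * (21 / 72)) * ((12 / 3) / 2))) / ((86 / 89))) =-22188 / 4361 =-5.09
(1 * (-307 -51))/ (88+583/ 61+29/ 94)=-2052772/ 561163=-3.66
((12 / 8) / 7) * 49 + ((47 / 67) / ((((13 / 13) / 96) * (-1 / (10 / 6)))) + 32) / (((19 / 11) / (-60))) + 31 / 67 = 7124231 / 2546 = 2798.21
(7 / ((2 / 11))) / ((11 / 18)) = 63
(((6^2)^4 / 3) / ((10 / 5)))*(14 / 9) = 435456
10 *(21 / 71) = 210 / 71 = 2.96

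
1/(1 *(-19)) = -1/19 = -0.05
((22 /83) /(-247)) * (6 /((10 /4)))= -264 /102505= -0.00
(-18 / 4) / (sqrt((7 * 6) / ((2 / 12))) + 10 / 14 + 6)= -0.20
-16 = -16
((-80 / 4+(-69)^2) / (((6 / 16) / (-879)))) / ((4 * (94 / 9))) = -12502017 / 47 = -266000.36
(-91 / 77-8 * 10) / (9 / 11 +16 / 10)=-235 / 7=-33.57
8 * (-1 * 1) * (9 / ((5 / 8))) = -576 / 5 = -115.20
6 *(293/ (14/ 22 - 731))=-3223/ 1339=-2.41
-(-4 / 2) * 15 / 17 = 30 / 17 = 1.76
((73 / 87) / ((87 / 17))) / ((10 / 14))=8687 / 37845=0.23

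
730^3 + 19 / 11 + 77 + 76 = 4279188702 / 11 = 389017154.73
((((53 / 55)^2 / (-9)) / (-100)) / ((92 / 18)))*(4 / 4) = 2809 / 13915000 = 0.00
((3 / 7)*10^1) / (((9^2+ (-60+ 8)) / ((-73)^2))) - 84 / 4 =155607 / 203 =766.54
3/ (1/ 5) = 15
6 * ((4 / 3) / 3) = 8 / 3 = 2.67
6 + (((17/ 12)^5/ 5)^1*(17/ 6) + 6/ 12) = 72659809/ 7464960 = 9.73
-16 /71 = -0.23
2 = 2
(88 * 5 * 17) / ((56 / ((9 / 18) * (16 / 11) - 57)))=-52615 / 7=-7516.43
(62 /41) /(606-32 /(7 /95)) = 217 /24641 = 0.01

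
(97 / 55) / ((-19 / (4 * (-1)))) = 0.37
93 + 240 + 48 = 381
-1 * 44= -44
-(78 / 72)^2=-169 / 144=-1.17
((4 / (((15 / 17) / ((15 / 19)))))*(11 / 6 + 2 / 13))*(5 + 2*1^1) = 36890 / 741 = 49.78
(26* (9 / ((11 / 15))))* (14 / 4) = 12285 / 11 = 1116.82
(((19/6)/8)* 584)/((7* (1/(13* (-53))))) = -955643/42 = -22753.40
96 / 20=24 / 5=4.80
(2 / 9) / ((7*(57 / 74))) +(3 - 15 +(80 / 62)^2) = -35523584 / 3450951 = -10.29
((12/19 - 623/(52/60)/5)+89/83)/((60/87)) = -42230989/205010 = -205.99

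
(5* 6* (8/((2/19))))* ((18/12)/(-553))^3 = -7695/169112377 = -0.00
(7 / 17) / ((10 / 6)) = 21 / 85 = 0.25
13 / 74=0.18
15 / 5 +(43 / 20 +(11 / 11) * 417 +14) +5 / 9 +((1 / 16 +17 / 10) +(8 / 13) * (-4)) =4081021 / 9360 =436.01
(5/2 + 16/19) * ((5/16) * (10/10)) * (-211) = -133985/608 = -220.37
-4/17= -0.24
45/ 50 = 9/ 10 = 0.90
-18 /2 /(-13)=9 /13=0.69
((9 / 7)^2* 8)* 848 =549504 / 49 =11214.37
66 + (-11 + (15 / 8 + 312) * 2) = 2731 / 4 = 682.75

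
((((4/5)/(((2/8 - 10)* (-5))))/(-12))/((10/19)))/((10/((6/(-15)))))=38/365625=0.00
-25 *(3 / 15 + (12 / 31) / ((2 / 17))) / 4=-2705 / 124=-21.81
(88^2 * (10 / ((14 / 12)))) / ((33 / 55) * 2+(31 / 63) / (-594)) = 12419827200 / 224377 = 55352.50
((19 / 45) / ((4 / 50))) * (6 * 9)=285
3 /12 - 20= -79 /4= -19.75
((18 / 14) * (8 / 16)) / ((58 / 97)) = 873 / 812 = 1.08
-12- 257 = -269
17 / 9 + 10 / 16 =181 / 72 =2.51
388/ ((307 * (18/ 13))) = 2522/ 2763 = 0.91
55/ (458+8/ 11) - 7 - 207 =-1079239/ 5046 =-213.88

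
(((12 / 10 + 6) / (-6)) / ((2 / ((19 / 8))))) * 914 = -26049 / 20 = -1302.45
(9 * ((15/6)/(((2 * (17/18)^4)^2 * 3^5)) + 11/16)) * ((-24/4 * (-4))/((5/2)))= 2084044360617/34878787205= 59.75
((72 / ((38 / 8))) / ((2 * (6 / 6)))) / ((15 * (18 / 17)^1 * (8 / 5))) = 17 / 57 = 0.30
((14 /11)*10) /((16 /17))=595 /44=13.52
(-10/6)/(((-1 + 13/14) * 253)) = 70/759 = 0.09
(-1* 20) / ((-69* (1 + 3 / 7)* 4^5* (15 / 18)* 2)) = 0.00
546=546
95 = 95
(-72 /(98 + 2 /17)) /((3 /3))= -102 /139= -0.73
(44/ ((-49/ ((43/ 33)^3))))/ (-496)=79507/ 19850292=0.00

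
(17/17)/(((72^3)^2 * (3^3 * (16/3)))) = 1/20061226008576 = 0.00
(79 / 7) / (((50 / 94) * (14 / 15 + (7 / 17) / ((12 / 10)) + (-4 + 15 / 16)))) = -1009936 / 85015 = -11.88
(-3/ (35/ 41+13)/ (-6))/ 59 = 41/ 67024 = 0.00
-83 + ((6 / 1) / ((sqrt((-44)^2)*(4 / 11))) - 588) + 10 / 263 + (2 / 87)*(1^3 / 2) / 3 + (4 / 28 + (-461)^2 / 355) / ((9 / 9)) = -97965706547 / 1364622840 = -71.79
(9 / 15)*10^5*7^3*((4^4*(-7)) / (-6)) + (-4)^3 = 6146559936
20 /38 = 0.53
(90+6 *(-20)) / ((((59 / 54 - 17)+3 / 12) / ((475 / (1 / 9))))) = 729000 / 89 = 8191.01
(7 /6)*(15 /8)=35 /16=2.19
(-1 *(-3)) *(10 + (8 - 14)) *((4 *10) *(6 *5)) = 14400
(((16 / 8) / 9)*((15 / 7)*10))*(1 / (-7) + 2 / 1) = 1300 / 147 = 8.84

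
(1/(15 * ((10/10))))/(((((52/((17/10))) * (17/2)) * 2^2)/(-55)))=-11/3120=-0.00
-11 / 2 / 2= -11 / 4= -2.75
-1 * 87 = -87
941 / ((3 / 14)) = 13174 / 3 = 4391.33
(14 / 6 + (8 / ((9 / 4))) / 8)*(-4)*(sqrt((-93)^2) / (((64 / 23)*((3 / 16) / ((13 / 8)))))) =-231725 / 72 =-3218.40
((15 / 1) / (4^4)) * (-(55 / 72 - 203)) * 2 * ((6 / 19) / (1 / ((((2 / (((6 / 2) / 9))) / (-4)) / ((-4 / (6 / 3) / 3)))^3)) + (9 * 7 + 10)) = 3390601655 / 1867776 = 1815.31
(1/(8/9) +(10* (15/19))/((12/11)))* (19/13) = 1271/104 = 12.22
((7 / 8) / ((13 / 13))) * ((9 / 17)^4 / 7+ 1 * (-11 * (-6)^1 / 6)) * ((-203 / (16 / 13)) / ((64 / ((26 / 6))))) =-110428709573 / 1026306048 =-107.60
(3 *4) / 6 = 2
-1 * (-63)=63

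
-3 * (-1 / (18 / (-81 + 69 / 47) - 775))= -1869 / 482966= -0.00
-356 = -356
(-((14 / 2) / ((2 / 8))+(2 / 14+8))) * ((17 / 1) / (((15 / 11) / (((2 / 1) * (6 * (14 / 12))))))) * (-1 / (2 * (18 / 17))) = 804287 / 270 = 2978.84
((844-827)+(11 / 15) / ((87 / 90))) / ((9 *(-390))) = -103 / 20358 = -0.01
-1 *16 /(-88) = 2 /11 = 0.18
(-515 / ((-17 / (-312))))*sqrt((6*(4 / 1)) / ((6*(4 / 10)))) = -160680*sqrt(10) / 17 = -29889.10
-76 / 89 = -0.85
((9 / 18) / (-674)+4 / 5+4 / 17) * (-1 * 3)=-355617 / 114580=-3.10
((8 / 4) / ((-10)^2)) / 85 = 1 / 4250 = 0.00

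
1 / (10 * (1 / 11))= 11 / 10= 1.10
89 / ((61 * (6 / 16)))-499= -90605 / 183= -495.11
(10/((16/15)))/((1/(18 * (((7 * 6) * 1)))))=14175/2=7087.50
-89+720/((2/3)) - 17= 974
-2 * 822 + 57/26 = -42687/26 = -1641.81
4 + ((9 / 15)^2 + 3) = 184 / 25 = 7.36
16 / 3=5.33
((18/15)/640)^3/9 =3/4096000000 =0.00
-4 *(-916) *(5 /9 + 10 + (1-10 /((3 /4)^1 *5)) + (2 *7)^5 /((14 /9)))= 11401547264 /9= 1266838584.89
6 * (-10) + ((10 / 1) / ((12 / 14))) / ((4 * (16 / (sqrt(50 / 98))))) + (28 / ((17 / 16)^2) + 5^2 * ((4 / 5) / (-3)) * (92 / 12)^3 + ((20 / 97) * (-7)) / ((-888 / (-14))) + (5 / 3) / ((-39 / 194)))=-213026907539581 / 69900397632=-3047.58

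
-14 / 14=-1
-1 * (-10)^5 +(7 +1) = 100008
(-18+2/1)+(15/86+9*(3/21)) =-8753/602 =-14.54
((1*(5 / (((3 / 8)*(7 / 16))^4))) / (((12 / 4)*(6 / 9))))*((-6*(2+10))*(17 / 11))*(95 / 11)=-8670465228800 / 2614689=-3316059.86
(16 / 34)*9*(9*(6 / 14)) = 1944 / 119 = 16.34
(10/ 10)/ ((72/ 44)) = 11/ 18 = 0.61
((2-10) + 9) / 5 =1 / 5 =0.20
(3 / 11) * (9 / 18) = 3 / 22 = 0.14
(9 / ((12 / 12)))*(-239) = -2151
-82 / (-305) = 82 / 305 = 0.27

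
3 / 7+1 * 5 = 38 / 7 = 5.43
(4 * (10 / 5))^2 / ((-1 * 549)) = -64 / 549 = -0.12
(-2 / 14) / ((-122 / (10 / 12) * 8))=0.00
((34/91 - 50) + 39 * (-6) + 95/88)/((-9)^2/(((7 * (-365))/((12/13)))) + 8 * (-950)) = 825861775/22214277536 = 0.04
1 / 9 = 0.11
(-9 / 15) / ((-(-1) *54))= -1 / 90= -0.01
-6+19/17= -83/17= -4.88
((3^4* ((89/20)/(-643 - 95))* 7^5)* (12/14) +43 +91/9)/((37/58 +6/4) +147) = -1494499543/31918500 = -46.82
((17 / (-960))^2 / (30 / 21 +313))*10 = 2023 / 202844160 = 0.00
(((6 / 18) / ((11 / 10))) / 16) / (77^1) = 5 / 20328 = 0.00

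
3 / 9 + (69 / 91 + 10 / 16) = 3749 / 2184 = 1.72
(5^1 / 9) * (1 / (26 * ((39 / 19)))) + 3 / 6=2329 / 4563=0.51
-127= -127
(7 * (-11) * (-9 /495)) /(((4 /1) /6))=2.10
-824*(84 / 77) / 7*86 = -850368 / 77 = -11043.74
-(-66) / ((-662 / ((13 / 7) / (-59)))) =429 / 136703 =0.00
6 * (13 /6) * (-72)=-936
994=994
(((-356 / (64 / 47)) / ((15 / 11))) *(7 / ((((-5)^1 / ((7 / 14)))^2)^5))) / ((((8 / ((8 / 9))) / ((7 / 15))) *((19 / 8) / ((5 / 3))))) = -2254637 / 461700000000000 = -0.00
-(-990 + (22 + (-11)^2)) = 847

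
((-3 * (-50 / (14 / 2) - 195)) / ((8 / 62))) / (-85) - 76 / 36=-245915 / 4284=-57.40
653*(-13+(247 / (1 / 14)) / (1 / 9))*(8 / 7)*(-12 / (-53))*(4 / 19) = 7800643968 / 7049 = 1106631.29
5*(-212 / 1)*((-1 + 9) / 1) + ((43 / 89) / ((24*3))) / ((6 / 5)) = -326038825 / 38448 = -8479.99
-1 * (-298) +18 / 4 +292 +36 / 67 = 79735 / 134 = 595.04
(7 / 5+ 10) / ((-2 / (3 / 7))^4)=0.02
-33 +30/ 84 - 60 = -1297/ 14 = -92.64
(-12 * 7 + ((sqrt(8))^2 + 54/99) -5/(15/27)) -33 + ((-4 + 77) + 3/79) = -38598/869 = -44.42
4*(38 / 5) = 152 / 5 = 30.40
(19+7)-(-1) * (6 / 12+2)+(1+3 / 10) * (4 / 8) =583 / 20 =29.15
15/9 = 5/3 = 1.67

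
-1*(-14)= 14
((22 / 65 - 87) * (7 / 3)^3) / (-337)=1932119 / 591435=3.27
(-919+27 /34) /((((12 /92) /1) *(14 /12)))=-6033.92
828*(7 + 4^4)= 217764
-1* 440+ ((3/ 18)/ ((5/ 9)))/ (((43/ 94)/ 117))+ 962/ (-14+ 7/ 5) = -5954639/ 13545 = -439.62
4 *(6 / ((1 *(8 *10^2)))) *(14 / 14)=3 / 100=0.03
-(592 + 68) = -660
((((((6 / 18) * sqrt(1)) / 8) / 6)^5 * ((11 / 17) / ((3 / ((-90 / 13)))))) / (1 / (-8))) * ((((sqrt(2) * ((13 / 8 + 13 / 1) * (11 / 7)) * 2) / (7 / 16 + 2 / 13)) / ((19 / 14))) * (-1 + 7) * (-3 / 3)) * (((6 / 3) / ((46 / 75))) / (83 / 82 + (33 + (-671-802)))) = 17875 * sqrt(2) / 118977850791936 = 0.00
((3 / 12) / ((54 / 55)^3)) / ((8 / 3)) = 166375 / 1679616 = 0.10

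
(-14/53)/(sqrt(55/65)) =-14 * sqrt(143)/583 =-0.29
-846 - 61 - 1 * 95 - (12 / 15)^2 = -25066 / 25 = -1002.64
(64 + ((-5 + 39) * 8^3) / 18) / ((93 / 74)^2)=50817280 / 77841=652.83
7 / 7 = 1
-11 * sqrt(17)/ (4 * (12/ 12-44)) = 11 * sqrt(17)/ 172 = 0.26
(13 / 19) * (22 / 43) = 286 / 817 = 0.35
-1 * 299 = -299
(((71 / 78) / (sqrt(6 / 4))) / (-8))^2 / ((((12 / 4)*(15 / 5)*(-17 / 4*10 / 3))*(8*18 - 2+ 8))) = -5041 / 11170224000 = -0.00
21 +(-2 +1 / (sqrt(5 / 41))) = sqrt(205) / 5 +19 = 21.86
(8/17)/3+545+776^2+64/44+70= 338166655/561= 602792.61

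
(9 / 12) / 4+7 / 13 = 151 / 208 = 0.73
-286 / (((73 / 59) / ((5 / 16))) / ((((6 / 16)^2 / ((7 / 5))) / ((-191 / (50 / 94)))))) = 47458125 / 2348670464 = 0.02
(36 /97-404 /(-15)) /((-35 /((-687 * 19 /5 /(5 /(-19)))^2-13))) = -2443568526772672 /31828125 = -76773876.15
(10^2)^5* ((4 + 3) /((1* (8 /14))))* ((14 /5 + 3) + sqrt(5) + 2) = 122500000000* sqrt(5) + 955500000000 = 1229418327243.72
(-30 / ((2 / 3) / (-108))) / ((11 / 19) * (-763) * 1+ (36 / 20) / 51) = -1962225 / 178337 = -11.00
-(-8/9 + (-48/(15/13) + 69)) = -1193/45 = -26.51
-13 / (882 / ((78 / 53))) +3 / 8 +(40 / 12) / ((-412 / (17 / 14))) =735031 / 2139928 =0.34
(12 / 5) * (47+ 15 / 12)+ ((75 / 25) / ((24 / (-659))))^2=6901.44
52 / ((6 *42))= 13 / 63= 0.21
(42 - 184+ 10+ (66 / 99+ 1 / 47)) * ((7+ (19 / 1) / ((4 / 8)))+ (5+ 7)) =-351785 / 47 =-7484.79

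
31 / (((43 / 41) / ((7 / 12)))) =8897 / 516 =17.24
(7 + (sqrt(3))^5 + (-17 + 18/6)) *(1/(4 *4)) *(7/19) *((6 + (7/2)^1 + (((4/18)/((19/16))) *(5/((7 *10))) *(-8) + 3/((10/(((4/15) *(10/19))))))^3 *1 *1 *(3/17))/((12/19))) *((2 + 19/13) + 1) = -669375067069949/61882611336000 + 669375067069949 *sqrt(3)/48130919928000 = 13.27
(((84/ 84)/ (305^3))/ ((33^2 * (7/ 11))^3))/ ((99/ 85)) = 17/ 186966764326032075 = 0.00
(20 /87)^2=400 /7569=0.05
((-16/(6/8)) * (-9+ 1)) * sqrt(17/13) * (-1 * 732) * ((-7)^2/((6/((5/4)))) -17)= 2545408 * sqrt(221)/39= 970261.80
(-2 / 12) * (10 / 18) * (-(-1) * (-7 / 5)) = 7 / 54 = 0.13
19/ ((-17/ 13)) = -247/ 17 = -14.53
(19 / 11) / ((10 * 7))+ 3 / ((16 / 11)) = 12857 / 6160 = 2.09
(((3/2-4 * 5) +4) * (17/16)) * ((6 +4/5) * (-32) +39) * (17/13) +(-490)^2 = 506892233/2080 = 243698.19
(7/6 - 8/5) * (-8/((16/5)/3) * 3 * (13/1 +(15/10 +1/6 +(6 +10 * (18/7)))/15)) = 15587/105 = 148.45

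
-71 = -71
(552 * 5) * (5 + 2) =19320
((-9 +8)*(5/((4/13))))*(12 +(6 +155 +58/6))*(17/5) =-30277/3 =-10092.33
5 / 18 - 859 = -15457 / 18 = -858.72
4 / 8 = 1 / 2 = 0.50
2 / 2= 1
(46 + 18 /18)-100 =-53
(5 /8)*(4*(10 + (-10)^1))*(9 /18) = 0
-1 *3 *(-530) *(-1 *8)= -12720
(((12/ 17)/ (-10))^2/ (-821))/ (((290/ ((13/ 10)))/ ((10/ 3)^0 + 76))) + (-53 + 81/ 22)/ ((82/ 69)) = -321956995542861/ 7758103127500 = -41.50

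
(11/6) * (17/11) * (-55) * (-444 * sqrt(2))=69190 * sqrt(2)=97849.44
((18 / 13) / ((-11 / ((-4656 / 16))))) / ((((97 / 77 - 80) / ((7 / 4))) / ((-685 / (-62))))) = -29302245 / 3257852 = -8.99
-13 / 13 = -1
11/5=2.20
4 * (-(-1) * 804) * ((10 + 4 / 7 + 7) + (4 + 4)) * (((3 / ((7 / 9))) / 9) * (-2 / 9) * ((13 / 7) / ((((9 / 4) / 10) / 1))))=-199563520 / 3087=-64646.43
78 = 78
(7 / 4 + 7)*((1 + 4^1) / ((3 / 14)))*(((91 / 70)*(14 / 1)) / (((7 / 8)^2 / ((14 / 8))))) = 25480 / 3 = 8493.33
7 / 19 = 0.37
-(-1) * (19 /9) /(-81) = -19 /729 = -0.03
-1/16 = -0.06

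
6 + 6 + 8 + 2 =22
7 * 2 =14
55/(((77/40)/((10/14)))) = 20.41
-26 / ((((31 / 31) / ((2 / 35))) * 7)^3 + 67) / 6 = -104 / 44119983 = -0.00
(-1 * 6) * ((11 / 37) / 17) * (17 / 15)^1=-22 / 185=-0.12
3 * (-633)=-1899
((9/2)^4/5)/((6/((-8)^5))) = -2239488/5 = -447897.60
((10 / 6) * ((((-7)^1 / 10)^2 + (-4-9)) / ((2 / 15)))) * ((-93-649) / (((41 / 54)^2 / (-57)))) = -19285619913 / 1681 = -11472706.67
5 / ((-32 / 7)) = -35 / 32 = -1.09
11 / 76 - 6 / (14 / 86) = -19531 / 532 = -36.71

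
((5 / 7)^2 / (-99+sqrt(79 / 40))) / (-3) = 50*sqrt(790) / 57618267+33000 / 19206089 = 0.00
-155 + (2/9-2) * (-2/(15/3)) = -6943/45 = -154.29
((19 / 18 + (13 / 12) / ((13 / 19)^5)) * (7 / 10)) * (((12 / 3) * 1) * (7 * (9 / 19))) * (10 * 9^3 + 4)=16014826751 / 28561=560723.60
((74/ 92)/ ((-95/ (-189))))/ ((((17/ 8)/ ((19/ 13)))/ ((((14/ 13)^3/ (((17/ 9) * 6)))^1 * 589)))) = 67813190928/ 949224835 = 71.44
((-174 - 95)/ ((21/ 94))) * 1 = -25286/ 21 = -1204.10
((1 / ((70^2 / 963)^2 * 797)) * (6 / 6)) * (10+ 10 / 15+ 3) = 0.00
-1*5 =-5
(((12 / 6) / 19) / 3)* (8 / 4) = 4 / 57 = 0.07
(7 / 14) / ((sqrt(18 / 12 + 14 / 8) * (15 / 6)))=0.11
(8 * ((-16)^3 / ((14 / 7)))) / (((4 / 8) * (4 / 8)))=-65536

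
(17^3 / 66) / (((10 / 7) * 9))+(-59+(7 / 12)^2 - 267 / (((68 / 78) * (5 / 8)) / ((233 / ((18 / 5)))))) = -12831844367 / 403920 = -31768.28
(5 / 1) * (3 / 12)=1.25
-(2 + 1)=-3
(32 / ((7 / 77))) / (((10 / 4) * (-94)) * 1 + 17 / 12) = -4224 / 2803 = -1.51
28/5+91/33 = 8.36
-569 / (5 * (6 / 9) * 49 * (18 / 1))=-569 / 2940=-0.19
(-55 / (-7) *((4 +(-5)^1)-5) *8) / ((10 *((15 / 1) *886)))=-44 / 15505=-0.00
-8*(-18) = 144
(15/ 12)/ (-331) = -5/ 1324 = -0.00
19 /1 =19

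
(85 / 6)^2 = 7225 / 36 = 200.69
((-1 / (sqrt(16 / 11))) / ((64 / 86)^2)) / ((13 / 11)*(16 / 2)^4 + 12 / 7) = -142373*sqrt(11) / 1527267328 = -0.00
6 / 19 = 0.32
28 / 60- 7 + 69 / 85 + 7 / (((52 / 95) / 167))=28243157 / 13260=2129.95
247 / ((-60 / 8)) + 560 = 7906 / 15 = 527.07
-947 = -947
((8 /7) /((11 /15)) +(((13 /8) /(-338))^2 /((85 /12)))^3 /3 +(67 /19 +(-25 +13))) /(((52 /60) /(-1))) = 23584670745839763416499 /2955796203849141452800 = 7.98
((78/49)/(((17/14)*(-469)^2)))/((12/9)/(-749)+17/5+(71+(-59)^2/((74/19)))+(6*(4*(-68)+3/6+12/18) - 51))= -1425240/169272318534011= -0.00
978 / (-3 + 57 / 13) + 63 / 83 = 176066 / 249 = 707.09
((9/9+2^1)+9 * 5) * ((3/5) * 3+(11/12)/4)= 487/5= 97.40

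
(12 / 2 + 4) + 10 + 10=30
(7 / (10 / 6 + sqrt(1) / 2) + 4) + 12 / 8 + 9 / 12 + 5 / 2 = 623 / 52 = 11.98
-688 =-688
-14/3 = -4.67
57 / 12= 19 / 4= 4.75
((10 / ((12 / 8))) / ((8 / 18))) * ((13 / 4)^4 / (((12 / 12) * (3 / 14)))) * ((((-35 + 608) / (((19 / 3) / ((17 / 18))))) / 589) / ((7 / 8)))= 463687835 / 358112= 1294.81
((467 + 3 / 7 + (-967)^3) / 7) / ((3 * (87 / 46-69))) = 291162251774 / 453789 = 641624.75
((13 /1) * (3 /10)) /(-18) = -13 /60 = -0.22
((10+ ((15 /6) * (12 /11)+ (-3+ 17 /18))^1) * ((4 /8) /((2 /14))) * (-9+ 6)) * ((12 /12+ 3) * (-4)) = 59164 /33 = 1792.85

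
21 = 21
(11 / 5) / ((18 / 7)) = 77 / 90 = 0.86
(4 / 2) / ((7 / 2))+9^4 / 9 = 5107 / 7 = 729.57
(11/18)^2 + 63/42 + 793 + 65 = 278599/324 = 859.87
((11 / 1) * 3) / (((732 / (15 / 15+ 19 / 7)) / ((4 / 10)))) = 143 / 2135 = 0.07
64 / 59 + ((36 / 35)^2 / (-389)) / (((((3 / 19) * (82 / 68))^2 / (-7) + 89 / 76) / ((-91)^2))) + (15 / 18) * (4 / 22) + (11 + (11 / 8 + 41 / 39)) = -2601576733948237 / 558884680382600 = -4.65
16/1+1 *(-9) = 7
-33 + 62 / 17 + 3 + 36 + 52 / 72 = 10.37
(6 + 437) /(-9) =-443 /9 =-49.22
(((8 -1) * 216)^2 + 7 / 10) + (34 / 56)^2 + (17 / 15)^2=403276216681 / 176400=2286146.35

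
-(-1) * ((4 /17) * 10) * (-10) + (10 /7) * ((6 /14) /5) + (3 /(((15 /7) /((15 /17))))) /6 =-38653 /1666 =-23.20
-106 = -106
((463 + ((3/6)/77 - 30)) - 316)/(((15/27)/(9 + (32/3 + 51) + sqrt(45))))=486513*sqrt(5)/770 + 5730042/385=16296.05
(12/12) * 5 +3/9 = 16/3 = 5.33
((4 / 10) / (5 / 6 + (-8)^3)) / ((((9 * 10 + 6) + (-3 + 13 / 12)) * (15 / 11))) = -528 / 86566075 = -0.00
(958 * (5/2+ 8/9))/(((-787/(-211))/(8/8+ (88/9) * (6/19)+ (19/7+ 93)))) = 245504787589/2826117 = 86870.00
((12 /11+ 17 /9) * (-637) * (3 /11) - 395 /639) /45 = -8014738 /695871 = -11.52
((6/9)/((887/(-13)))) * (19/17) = -494/45237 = -0.01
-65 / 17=-3.82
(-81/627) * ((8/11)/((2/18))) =-1944/2299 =-0.85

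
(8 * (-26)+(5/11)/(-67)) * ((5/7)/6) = -766505/30954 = -24.76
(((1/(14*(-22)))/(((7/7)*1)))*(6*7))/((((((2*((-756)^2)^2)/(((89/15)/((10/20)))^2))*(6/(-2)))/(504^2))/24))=15842/265228425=0.00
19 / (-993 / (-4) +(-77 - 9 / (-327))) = 8284 / 74677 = 0.11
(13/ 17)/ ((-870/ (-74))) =0.07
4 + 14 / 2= 11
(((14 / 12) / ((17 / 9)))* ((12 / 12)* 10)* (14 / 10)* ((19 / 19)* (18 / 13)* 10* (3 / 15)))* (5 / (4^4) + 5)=1700055 / 14144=120.20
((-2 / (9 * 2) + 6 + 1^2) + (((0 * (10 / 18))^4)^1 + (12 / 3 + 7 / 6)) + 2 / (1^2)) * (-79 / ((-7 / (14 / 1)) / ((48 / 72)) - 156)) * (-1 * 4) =-14536 / 513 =-28.34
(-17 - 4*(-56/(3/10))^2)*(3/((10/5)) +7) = -21327401/18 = -1184855.61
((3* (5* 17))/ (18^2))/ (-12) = -85/ 1296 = -0.07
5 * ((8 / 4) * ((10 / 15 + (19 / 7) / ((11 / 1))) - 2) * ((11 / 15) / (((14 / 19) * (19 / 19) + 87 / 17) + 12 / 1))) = -162146 / 363321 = -0.45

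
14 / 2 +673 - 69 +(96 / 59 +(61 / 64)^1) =2316879 / 3776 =613.58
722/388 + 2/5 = 2.26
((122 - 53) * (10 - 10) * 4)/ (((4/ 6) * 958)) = 0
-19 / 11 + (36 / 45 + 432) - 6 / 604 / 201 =479727851 / 1112870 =431.07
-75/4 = -18.75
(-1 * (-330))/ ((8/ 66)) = 5445/ 2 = 2722.50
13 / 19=0.68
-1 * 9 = -9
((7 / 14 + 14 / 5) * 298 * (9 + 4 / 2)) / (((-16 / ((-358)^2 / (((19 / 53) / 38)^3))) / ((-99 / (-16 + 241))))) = 5676089634385698 / 125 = 45408717075085.58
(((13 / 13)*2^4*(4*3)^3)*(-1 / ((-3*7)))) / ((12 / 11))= 8448 / 7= 1206.86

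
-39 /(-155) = 39 /155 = 0.25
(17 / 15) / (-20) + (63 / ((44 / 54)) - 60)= 56963 / 3300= 17.26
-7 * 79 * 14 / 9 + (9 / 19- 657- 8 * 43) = -1860.75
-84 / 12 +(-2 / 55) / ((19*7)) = -51207 / 7315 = -7.00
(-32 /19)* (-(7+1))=256 /19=13.47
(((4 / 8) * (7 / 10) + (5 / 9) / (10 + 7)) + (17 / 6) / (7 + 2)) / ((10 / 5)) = 6403 / 18360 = 0.35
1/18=0.06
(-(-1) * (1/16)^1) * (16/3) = 0.33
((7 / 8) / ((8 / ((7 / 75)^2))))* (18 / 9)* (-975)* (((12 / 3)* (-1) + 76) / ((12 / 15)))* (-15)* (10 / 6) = 66885 / 16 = 4180.31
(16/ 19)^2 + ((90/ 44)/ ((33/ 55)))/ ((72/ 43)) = 523243/ 190608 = 2.75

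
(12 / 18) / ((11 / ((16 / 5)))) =32 / 165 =0.19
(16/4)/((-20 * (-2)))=1/10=0.10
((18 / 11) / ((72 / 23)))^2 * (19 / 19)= 529 / 1936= 0.27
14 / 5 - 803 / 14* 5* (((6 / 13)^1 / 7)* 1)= -51307 / 3185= -16.11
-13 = -13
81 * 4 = 324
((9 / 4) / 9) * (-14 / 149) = -7 / 298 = -0.02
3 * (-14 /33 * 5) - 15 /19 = -1495 /209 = -7.15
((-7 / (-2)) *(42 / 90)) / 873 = 49 / 26190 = 0.00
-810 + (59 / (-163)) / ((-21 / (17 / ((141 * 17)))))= -390940771 / 482643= -810.00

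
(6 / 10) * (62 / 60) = 31 / 50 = 0.62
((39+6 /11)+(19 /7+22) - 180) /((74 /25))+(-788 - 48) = -2493164 /2849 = -875.10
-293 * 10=-2930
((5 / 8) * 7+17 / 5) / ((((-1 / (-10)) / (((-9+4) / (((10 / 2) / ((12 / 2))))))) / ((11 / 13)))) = -394.73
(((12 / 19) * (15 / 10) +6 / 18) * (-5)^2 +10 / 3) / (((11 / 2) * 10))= 403 / 627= 0.64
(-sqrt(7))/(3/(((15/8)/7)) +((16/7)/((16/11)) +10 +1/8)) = -280 * sqrt(7)/6411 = -0.12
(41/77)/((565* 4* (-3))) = -41/522060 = -0.00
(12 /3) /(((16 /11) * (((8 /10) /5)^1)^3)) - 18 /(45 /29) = 844527 /1280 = 659.79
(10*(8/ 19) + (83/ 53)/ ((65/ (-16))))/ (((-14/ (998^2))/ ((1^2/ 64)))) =-1948183824/ 458185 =-4251.96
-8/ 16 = -1/ 2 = -0.50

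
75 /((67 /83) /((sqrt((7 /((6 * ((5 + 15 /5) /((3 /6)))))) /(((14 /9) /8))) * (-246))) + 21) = 3.57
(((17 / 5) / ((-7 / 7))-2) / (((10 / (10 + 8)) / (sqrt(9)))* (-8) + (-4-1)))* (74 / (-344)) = -26973 / 150500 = -0.18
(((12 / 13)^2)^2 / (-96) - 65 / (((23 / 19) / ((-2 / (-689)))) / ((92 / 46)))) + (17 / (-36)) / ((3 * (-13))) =-1155051841 / 3760112772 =-0.31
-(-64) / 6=10.67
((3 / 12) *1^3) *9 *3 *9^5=1594323 / 4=398580.75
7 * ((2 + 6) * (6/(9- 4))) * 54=3628.80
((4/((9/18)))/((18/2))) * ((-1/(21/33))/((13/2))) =-176/819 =-0.21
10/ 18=5/ 9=0.56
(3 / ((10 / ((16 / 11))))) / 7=24 / 385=0.06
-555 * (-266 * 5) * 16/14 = 843600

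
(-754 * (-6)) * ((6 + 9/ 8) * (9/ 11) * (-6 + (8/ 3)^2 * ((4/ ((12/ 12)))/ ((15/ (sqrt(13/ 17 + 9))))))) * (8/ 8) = -1740609/ 11 + 2750592 * sqrt(2822)/ 935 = -1960.90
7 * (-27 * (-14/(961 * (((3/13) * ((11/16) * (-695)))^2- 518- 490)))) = 4239872/17170013059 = 0.00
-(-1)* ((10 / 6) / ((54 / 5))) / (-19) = -0.01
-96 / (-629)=96 / 629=0.15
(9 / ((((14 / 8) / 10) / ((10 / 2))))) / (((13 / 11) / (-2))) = -39600 / 91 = -435.16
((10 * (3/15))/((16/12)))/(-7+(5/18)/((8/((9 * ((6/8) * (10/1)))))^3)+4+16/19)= 233472/25634753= 0.01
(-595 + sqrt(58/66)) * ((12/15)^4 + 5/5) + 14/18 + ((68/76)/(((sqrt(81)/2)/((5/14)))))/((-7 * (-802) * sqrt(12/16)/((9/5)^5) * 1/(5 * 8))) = -942676/1125 + 297432 * sqrt(3)/46666375 + 881 * sqrt(957)/20625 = -836.60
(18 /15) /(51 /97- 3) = -0.48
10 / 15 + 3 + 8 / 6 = 5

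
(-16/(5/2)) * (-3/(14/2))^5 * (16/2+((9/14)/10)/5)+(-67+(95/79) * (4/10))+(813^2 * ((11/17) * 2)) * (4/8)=427620.05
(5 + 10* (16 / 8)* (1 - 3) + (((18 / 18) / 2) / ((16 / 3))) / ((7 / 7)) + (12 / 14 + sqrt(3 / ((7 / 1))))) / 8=-7627 / 1792 + sqrt(21) / 56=-4.17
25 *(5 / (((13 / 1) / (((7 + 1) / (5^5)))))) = 8 / 325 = 0.02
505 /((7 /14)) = 1010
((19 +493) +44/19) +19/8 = 78537/152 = 516.69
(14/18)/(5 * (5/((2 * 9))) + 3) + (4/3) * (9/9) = 358/237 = 1.51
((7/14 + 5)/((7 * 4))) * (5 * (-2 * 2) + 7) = -143/56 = -2.55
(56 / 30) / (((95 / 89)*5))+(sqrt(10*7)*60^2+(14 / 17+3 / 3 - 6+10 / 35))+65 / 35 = -1427702 / 847875+3600*sqrt(70) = 30118.08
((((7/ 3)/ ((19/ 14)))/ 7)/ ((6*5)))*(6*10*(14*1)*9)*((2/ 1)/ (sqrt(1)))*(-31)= -3837.47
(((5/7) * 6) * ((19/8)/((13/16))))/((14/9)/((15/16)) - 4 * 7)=-38475/80899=-0.48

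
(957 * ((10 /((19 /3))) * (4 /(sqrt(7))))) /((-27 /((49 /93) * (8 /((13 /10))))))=-7145600 * sqrt(7) /68913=-274.34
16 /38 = 8 /19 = 0.42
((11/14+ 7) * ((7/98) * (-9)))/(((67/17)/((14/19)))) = -16677/17822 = -0.94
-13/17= -0.76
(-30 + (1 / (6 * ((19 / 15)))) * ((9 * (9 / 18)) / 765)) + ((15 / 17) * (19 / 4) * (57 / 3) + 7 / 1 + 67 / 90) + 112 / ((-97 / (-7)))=92291791 / 1409895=65.46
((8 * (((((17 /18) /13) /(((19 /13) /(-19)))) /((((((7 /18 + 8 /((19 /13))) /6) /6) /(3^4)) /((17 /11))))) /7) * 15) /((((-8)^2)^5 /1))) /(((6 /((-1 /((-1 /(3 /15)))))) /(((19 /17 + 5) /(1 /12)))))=-9183213 /323768811520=-0.00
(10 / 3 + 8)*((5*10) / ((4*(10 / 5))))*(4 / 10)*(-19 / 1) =-1615 / 3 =-538.33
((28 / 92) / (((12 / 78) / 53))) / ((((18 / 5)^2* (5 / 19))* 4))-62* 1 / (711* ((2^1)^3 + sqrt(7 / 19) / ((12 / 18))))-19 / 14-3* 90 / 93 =124* sqrt(133) / 1137837 + 16752105266719 / 4906608019488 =3.42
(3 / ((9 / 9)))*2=6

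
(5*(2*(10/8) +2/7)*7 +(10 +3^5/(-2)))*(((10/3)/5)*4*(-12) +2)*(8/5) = 672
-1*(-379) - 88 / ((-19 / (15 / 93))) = 223671 / 589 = 379.75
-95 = -95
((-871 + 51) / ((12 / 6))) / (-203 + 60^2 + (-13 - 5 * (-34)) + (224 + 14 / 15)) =-3075 / 28342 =-0.11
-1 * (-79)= 79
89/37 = 2.41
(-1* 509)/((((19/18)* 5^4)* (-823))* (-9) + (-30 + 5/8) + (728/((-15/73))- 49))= -61080/585952943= -0.00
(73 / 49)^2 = 5329 / 2401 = 2.22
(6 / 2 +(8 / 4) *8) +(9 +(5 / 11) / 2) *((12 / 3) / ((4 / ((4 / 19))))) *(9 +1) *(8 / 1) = 36451 / 209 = 174.41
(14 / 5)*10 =28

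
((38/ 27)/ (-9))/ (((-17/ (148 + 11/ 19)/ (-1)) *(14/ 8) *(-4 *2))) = 941/ 9639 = 0.10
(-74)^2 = 5476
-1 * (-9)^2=-81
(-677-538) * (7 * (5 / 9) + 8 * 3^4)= -792045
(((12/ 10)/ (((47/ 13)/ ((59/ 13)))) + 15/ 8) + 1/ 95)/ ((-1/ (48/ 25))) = -726954/ 111625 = -6.51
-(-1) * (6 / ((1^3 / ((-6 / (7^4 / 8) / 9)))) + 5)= 4.99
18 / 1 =18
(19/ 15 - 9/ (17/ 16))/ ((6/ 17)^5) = -1315.40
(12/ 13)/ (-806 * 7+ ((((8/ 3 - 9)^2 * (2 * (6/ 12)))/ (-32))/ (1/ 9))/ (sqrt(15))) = -79994880/ 488941908719+ 138624 * sqrt(15)/ 6356244813347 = -0.00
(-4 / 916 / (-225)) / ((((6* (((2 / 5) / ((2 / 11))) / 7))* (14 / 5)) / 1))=0.00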